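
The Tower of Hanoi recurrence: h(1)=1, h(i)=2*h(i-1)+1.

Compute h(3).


h(3) = 2 * h(2) + 1
h(2) = 2 * h(1) + 1
h(1) = 1  (base case)
h(2) = 2 * 1 + 1 = 3
h(3) = 2 * 3 + 1 = 7

7


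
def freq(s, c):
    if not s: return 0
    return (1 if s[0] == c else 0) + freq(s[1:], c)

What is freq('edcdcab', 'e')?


s[0]='e' == 'e' -> 1
s[0]='d' != 'e' -> 0
s[0]='c' != 'e' -> 0
s[0]='d' != 'e' -> 0
s[0]='c' != 'e' -> 0
s[0]='a' != 'e' -> 0
s[0]='b' != 'e' -> 0
Sum: 1 + 0 + 0 + 0 + 0 + 0 + 0 = 1

1


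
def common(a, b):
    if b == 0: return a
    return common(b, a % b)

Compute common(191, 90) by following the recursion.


common(191, 90) = common(90, 11)
common(90, 11) = common(11, 2)
common(11, 2) = common(2, 1)
common(2, 1) = common(1, 0)
common(1, 0) = 1  (base case)

1


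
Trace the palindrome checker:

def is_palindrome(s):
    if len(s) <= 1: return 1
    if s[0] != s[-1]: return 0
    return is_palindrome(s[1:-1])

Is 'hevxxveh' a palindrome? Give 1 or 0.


is_palindrome('hevxxveh'): s[0]='h' == s[-1]='h' -> check is_palindrome('evxxve')
is_palindrome('evxxve'): s[0]='e' == s[-1]='e' -> check is_palindrome('vxxv')
is_palindrome('vxxv'): s[0]='v' == s[-1]='v' -> check is_palindrome('xx')
is_palindrome('xx'): s[0]='x' == s[-1]='x' -> check is_palindrome('')
is_palindrome(''): len <= 1 -> return 1  (base case)
Result: 1 (palindrome)

1


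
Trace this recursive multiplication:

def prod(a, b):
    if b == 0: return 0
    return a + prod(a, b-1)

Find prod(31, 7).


prod(31, 7) = 31 + prod(31, 6)
prod(31, 6) = 31 + prod(31, 5)
prod(31, 5) = 31 + prod(31, 4)
prod(31, 4) = 31 + prod(31, 3)
prod(31, 3) = 31 + prod(31, 2)
prod(31, 2) = 31 + prod(31, 1)
prod(31, 1) = 31 + prod(31, 0)
prod(31, 0) = 0  (base case)
Total: 31 + 31 + 31 + 31 + 31 + 31 + 31 + 0 = 217

217


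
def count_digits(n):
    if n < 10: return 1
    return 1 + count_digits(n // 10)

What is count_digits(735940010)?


count_digits(735940010) = 1 + count_digits(73594001)
count_digits(73594001) = 1 + count_digits(7359400)
count_digits(7359400) = 1 + count_digits(735940)
count_digits(735940) = 1 + count_digits(73594)
count_digits(73594) = 1 + count_digits(7359)
count_digits(7359) = 1 + count_digits(735)
count_digits(735) = 1 + count_digits(73)
count_digits(73) = 1 + count_digits(7)
count_digits(7) = 1  (base case: 7 < 10)
Unwinding: 1 + 1 + 1 + 1 + 1 + 1 + 1 + 1 + 1 = 9

9


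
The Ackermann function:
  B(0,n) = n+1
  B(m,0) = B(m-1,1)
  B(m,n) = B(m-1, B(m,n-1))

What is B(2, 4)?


B(2, 4) = B(1, B(2, 3))
  B(2, 3) = B(1, B(2, 2))
    B(2, 2) = B(1, B(2, 1))
      B(2, 1) = B(1, B(2, 0))
        B(2, 0) = B(1, 1)
          B(1, 1) = B(0, B(1, 0))
          B(1, 0) = B(0, 1)
          B(0, 1) = 2
            = B(0, 2)
          B(0, 2) = 3
        = B(1, 3)
        B(1, 3) = B(0, B(1, 2))
          B(1, 2) = B(0, B(1, 1))
          B(1, 1) = B(0, B(1, 0))
          B(1, 0) = B(0, 1)
          B(0, 1) = 2
            = B(0, 2)
          B(0, 2) = 3
            = B(0, 3)
          B(0, 3) = 4
          = B(0, 4)
          B(0, 4) = 5
      = B(1, 5)
      B(1, 5) = B(0, B(1, 4))
        B(1, 4) = B(0, B(1, 3))
... (trace truncated)
Result: B(2, 4) = 11

11


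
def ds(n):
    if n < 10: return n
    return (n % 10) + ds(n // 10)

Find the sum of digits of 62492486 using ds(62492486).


ds(62492486) = 6 + ds(6249248)
ds(6249248) = 8 + ds(624924)
ds(624924) = 4 + ds(62492)
ds(62492) = 2 + ds(6249)
ds(6249) = 9 + ds(624)
ds(624) = 4 + ds(62)
ds(62) = 2 + ds(6)
ds(6) = 6  (base case)
Total: 6 + 8 + 4 + 2 + 9 + 4 + 2 + 6 = 41

41


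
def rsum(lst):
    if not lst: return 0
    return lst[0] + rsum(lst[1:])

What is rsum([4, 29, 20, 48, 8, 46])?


rsum([4, 29, 20, 48, 8, 46]) = 4 + rsum([29, 20, 48, 8, 46])
rsum([29, 20, 48, 8, 46]) = 29 + rsum([20, 48, 8, 46])
rsum([20, 48, 8, 46]) = 20 + rsum([48, 8, 46])
rsum([48, 8, 46]) = 48 + rsum([8, 46])
rsum([8, 46]) = 8 + rsum([46])
rsum([46]) = 46 + rsum([])
rsum([]) = 0  (base case)
Total: 4 + 29 + 20 + 48 + 8 + 46 + 0 = 155

155


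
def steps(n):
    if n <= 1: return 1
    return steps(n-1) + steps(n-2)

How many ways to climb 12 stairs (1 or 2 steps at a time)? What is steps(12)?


Building up from base cases:
steps(0) = 1
steps(1) = 1
steps(2) = steps(1) + steps(0) = 1 + 1 = 2
steps(3) = steps(2) + steps(1) = 2 + 1 = 3
steps(4) = steps(3) + steps(2) = 3 + 2 = 5
steps(5) = steps(4) + steps(3) = 5 + 3 = 8
steps(6) = steps(5) + steps(4) = 8 + 5 = 13
steps(7) = steps(6) + steps(5) = 13 + 8 = 21
steps(8) = steps(7) + steps(6) = 21 + 13 = 34
steps(9) = steps(8) + steps(7) = 34 + 21 = 55
steps(10) = steps(9) + steps(8) = 55 + 34 = 89
steps(11) = steps(10) + steps(9) = 89 + 55 = 144
steps(12) = steps(11) + steps(10) = 144 + 89 = 233

233


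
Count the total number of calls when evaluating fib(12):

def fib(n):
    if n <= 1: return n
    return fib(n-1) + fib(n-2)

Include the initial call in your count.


Let C(n) = total calls for fib(n)
C(0) = 1, C(1) = 1
C(2) = 1 + C(1) + C(0) = 1 + 1 + 1 = 3
C(3) = 1 + C(2) + C(1) = 1 + 3 + 1 = 5
C(4) = 1 + C(3) + C(2) = 1 + 5 + 3 = 9
C(5) = 1 + C(4) + C(3) = 1 + 9 + 5 = 15
C(6) = 1 + C(5) + C(4) = 1 + 15 + 9 = 25
C(7) = 1 + C(6) + C(5) = 1 + 25 + 15 = 41
C(8) = 1 + C(7) + C(6) = 1 + 41 + 25 = 67
C(9) = 1 + C(8) + C(7) = 1 + 67 + 41 = 109
C(10) = 1 + C(9) + C(8) = 1 + 109 + 67 = 177
C(11) = 1 + C(10) + C(9) = 1 + 177 + 109 = 287
C(12) = 1 + C(11) + C(10) = 1 + 287 + 177 = 465

465


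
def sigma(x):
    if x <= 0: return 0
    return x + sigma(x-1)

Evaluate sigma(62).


sigma(62)
= 62 + 61 + 60 + 59 + 58 + 57 + 56 + 55 + 54 + 53 + 52 + 51 + 50 + 49 + 48 + 47 + 46 + 45 + 44 + 43 + 42 + 41 + 40 + 39 + 38 + 37 + 36 + 35 + 34 + 33 + 32 + 31 + 30 + 29 + 28 + 27 + 26 + 25 + 24 + 23 + 22 + 21 + 20 + 19 + 18 + 17 + 16 + 15 + 14 + 13 + 12 + 11 + 10 + 9 + 8 + 7 + 6 + 5 + 4 + 3 + 2 + 1 + sigma(0)
= 62 + 61 + 60 + 59 + 58 + 57 + 56 + 55 + 54 + 53 + 52 + 51 + 50 + 49 + 48 + 47 + 46 + 45 + 44 + 43 + 42 + 41 + 40 + 39 + 38 + 37 + 36 + 35 + 34 + 33 + 32 + 31 + 30 + 29 + 28 + 27 + 26 + 25 + 24 + 23 + 22 + 21 + 20 + 19 + 18 + 17 + 16 + 15 + 14 + 13 + 12 + 11 + 10 + 9 + 8 + 7 + 6 + 5 + 4 + 3 + 2 + 1 + 0
= 1953

1953


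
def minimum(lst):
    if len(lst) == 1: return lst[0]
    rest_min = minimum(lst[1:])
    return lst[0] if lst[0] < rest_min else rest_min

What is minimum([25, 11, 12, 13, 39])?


minimum([25, 11, 12, 13, 39]): compare 25 with minimum([11, 12, 13, 39])
minimum([11, 12, 13, 39]): compare 11 with minimum([12, 13, 39])
minimum([12, 13, 39]): compare 12 with minimum([13, 39])
minimum([13, 39]): compare 13 with minimum([39])
minimum([39]) = 39  (base case)
Compare 13 with 39 -> 13
Compare 12 with 13 -> 12
Compare 11 with 12 -> 11
Compare 25 with 11 -> 11

11


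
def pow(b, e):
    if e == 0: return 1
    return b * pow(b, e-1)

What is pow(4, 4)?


pow(4, 4)
= 4 * pow(4, 3)
= 4 * 4 * pow(4, 2)
= 4 * 4 * 4 * pow(4, 1)
= 4 * 4 * 4 * 4 * pow(4, 0)
= 4 * 4 * 4 * 4 * 1
= 256

256


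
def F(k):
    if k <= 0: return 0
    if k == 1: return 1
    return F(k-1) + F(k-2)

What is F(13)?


Computing F(13) bottom-up:
F(0) = 0
F(1) = 1
F(2) = F(1) + F(0) = 1 + 0 = 1
F(3) = F(2) + F(1) = 1 + 1 = 2
F(4) = F(3) + F(2) = 2 + 1 = 3
F(5) = F(4) + F(3) = 3 + 2 = 5
F(6) = F(5) + F(4) = 5 + 3 = 8
F(7) = F(6) + F(5) = 8 + 5 = 13
F(8) = F(7) + F(6) = 13 + 8 = 21
F(9) = F(8) + F(7) = 21 + 13 = 34
F(10) = F(9) + F(8) = 34 + 21 = 55
F(11) = F(10) + F(9) = 55 + 34 = 89
F(12) = F(11) + F(10) = 89 + 55 = 144
F(13) = F(12) + F(11) = 144 + 89 = 233

233


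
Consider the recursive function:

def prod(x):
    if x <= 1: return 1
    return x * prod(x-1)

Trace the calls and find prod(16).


prod(16)
= 16 * prod(15)
= 16 * 15 * prod(14)
= 16 * 15 * 14 * prod(13)
= 16 * 15 * 14 * 13 * prod(12)
= 16 * 15 * 14 * 13 * 12 * prod(11)
= 16 * 15 * 14 * 13 * 12 * 11 * prod(10)
= 16 * 15 * 14 * 13 * 12 * 11 * 10 * prod(9)
= 16 * 15 * 14 * 13 * 12 * 11 * 10 * 9 * prod(8)
= 16 * 15 * 14 * 13 * 12 * 11 * 10 * 9 * 8 * prod(7)
= 16 * 15 * 14 * 13 * 12 * 11 * 10 * 9 * 8 * 7 * prod(6)
= 16 * 15 * 14 * 13 * 12 * 11 * 10 * 9 * 8 * 7 * 6 * prod(5)
= 16 * 15 * 14 * 13 * 12 * 11 * 10 * 9 * 8 * 7 * 6 * 5 * prod(4)
= 16 * 15 * 14 * 13 * 12 * 11 * 10 * 9 * 8 * 7 * 6 * 5 * 4 * prod(3)
= 16 * 15 * 14 * 13 * 12 * 11 * 10 * 9 * 8 * 7 * 6 * 5 * 4 * 3 * prod(2)
= 16 * 15 * 14 * 13 * 12 * 11 * 10 * 9 * 8 * 7 * 6 * 5 * 4 * 3 * 2 * prod(1)
= 16 * 15 * 14 * 13 * 12 * 11 * 10 * 9 * 8 * 7 * 6 * 5 * 4 * 3 * 2 * 1
= 20922789888000

20922789888000


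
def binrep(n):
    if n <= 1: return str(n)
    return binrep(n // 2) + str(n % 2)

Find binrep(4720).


binrep(4720) = binrep(2360) + '0'
binrep(2360) = binrep(1180) + '0'
binrep(1180) = binrep(590) + '0'
binrep(590) = binrep(295) + '0'
binrep(295) = binrep(147) + '1'
binrep(147) = binrep(73) + '1'
binrep(73) = binrep(36) + '1'
binrep(36) = binrep(18) + '0'
binrep(18) = binrep(9) + '0'
binrep(9) = binrep(4) + '1'
binrep(4) = binrep(2) + '0'
binrep(2) = binrep(1) + '0'
binrep(1) = '1'  (base case)
Concatenating: '1' + '0' + '0' + '1' + '0' + '0' + '1' + '1' + '1' + '0' + '0' + '0' + '0' = '1001001110000'

1001001110000


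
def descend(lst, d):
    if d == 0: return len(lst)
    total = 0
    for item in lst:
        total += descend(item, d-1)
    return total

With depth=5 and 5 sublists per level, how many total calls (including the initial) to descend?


At depth 0 (root): 1 call
At depth 1: each of 1 parents calls descend on 5 children = 5 calls
At depth 2: each of 5 parents calls descend on 5 children = 25 calls
At depth 3: each of 25 parents calls descend on 5 children = 125 calls
At depth 4: each of 125 parents calls descend on 5 children = 625 calls
At depth 5: each of 625 parents calls descend on 5 children = 3125 calls
Total: 1 + 5 + 25 + 125 + 625 + 3125 = 3906

3906


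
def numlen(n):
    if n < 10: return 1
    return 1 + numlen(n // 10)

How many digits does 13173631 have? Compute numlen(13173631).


numlen(13173631) = 1 + numlen(1317363)
numlen(1317363) = 1 + numlen(131736)
numlen(131736) = 1 + numlen(13173)
numlen(13173) = 1 + numlen(1317)
numlen(1317) = 1 + numlen(131)
numlen(131) = 1 + numlen(13)
numlen(13) = 1 + numlen(1)
numlen(1) = 1  (base case: 1 < 10)
Unwinding: 1 + 1 + 1 + 1 + 1 + 1 + 1 + 1 = 8

8


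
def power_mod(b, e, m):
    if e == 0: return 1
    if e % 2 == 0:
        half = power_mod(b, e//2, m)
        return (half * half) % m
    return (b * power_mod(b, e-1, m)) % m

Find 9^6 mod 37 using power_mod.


power_mod(9, 6, 37): e is even, compute power_mod(9, 3, 37)
  power_mod(9, 3, 37): e is odd, compute power_mod(9, 2, 37)
    power_mod(9, 2, 37): e is even, compute power_mod(9, 1, 37)
      power_mod(9, 1, 37): e is odd, compute power_mod(9, 0, 37)
        power_mod(9, 0, 37) = 1
      (9 * 1) % 37 = 9
    half=9, (9*9) % 37 = 7
  (9 * 7) % 37 = 26
half=26, (26*26) % 37 = 10

10


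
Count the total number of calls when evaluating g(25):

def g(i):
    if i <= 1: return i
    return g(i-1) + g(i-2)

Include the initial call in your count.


Let C(n) = total calls for g(n)
C(0) = 1, C(1) = 1
C(2) = 1 + C(1) + C(0) = 1 + 1 + 1 = 3
C(3) = 1 + C(2) + C(1) = 1 + 3 + 1 = 5
C(4) = 1 + C(3) + C(2) = 1 + 5 + 3 = 9
C(5) = 1 + C(4) + C(3) = 1 + 9 + 5 = 15
C(6) = 1 + C(5) + C(4) = 1 + 15 + 9 = 25
C(7) = 1 + C(6) + C(5) = 1 + 25 + 15 = 41
C(8) = 1 + C(7) + C(6) = 1 + 41 + 25 = 67
C(9) = 1 + C(8) + C(7) = 1 + 67 + 41 = 109
C(10) = 1 + C(9) + C(8) = 1 + 109 + 67 = 177
C(11) = 1 + C(10) + C(9) = 1 + 177 + 109 = 287
C(12) = 1 + C(11) + C(10) = 1 + 287 + 177 = 465
C(13) = 1 + C(12) + C(11) = 1 + 465 + 287 = 753
C(14) = 1 + C(13) + C(12) = 1 + 753 + 465 = 1219
C(15) = 1 + C(14) + C(13) = 1 + 1219 + 753 = 1973
C(16) = 1 + C(15) + C(14) = 1 + 1973 + 1219 = 3193
C(17) = 1 + C(16) + C(15) = 1 + 3193 + 1973 = 5167
C(18) = 1 + C(17) + C(16) = 1 + 5167 + 3193 = 8361
C(19) = 1 + C(18) + C(17) = 1 + 8361 + 5167 = 13529
C(20) = 1 + C(19) + C(18) = 1 + 13529 + 8361 = 21891
C(21) = 1 + C(20) + C(19) = 1 + 21891 + 13529 = 35421
C(22) = 1 + C(21) + C(20) = 1 + 35421 + 21891 = 57313
C(23) = 1 + C(22) + C(21) = 1 + 57313 + 35421 = 92735
C(24) = 1 + C(23) + C(22) = 1 + 92735 + 57313 = 150049
C(25) = 1 + C(24) + C(23) = 1 + 150049 + 92735 = 242785

242785


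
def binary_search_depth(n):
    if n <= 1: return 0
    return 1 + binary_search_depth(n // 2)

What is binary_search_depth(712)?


712 / 2 = 356
356 / 2 = 178
178 / 2 = 89
89 / 2 = 44
44 / 2 = 22
22 / 2 = 11
11 / 2 = 5
5 / 2 = 2
2 / 2 = 1
Reached 1 after 9 halvings

9


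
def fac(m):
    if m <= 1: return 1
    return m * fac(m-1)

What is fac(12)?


fac(12)
= 12 * fac(11)
= 12 * 11 * fac(10)
= 12 * 11 * 10 * fac(9)
= 12 * 11 * 10 * 9 * fac(8)
= 12 * 11 * 10 * 9 * 8 * fac(7)
= 12 * 11 * 10 * 9 * 8 * 7 * fac(6)
= 12 * 11 * 10 * 9 * 8 * 7 * 6 * fac(5)
= 12 * 11 * 10 * 9 * 8 * 7 * 6 * 5 * fac(4)
= 12 * 11 * 10 * 9 * 8 * 7 * 6 * 5 * 4 * fac(3)
= 12 * 11 * 10 * 9 * 8 * 7 * 6 * 5 * 4 * 3 * fac(2)
= 12 * 11 * 10 * 9 * 8 * 7 * 6 * 5 * 4 * 3 * 2 * fac(1)
= 12 * 11 * 10 * 9 * 8 * 7 * 6 * 5 * 4 * 3 * 2 * 1
= 479001600

479001600


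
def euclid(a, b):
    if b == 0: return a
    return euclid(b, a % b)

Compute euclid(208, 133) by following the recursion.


euclid(208, 133) = euclid(133, 75)
euclid(133, 75) = euclid(75, 58)
euclid(75, 58) = euclid(58, 17)
euclid(58, 17) = euclid(17, 7)
euclid(17, 7) = euclid(7, 3)
euclid(7, 3) = euclid(3, 1)
euclid(3, 1) = euclid(1, 0)
euclid(1, 0) = 1  (base case)

1


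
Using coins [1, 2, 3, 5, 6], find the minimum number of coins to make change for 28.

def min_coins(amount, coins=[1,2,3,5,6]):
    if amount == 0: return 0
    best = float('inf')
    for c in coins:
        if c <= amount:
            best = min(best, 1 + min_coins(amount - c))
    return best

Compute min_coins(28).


Building up with DP:
min_coins(0) = 0
min_coins(1) = min(1+min_coins(0)=1+0=1) = 1
min_coins(2) = min(1+min_coins(1)=1+1=2, 1+min_coins(0)=1+0=1) = 1
min_coins(3) = min(1+min_coins(2)=1+1=2, 1+min_coins(1)=1+1=2, 1+min_coins(0)=1+0=1) = 1
min_coins(4) = min(1+min_coins(3)=1+1=2, 1+min_coins(2)=1+1=2, 1+min_coins(1)=1+1=2) = 2
min_coins(5) = min(1+min_coins(4)=1+2=3, 1+min_coins(3)=1+1=2, 1+min_coins(2)=1+1=2, 1+min_coins(0)=1+0=1) = 1
min_coins(6) = min(1+min_coins(5)=1+1=2, 1+min_coins(4)=1+2=3, 1+min_coins(3)=1+1=2, 1+min_coins(1)=1+1=2, 1+min_coins(0)=1+0=1) = 1
min_coins(7) = min(1+min_coins(6)=1+1=2, 1+min_coins(5)=1+1=2, 1+min_coins(4)=1+2=3, 1+min_coins(2)=1+1=2, 1+min_coins(1)=1+1=2) = 2
min_coins(8) = min(1+min_coins(7)=1+2=3, 1+min_coins(6)=1+1=2, 1+min_coins(5)=1+1=2, 1+min_coins(3)=1+1=2, 1+min_coins(2)=1+1=2) = 2
min_coins(9) = min(1+min_coins(8)=1+2=3, 1+min_coins(7)=1+2=3, 1+min_coins(6)=1+1=2, 1+min_coins(4)=1+2=3, 1+min_coins(3)=1+1=2) = 2
min_coins(10) = min(1+min_coins(9)=1+2=3, 1+min_coins(8)=1+2=3, 1+min_coins(7)=1+2=3, 1+min_coins(5)=1+1=2, 1+min_coins(4)=1+2=3) = 2
min_coins(11) = min(1+min_coins(10)=1+2=3, 1+min_coins(9)=1+2=3, 1+min_coins(8)=1+2=3, 1+min_coins(6)=1+1=2, 1+min_coins(5)=1+1=2) = 2
min_coins(12) = min(1+min_coins(11)=1+2=3, 1+min_coins(10)=1+2=3, 1+min_coins(9)=1+2=3, 1+min_coins(7)=1+2=3, 1+min_coins(6)=1+1=2) = 2
min_coins(13) = min(1+min_coins(12)=1+2=3, 1+min_coins(11)=1+2=3, 1+min_coins(10)=1+2=3, 1+min_coins(8)=1+2=3, 1+min_coins(7)=1+2=3) = 3
min_coins(14) = min(1+min_coins(13)=1+3=4, 1+min_coins(12)=1+2=3, 1+min_coins(11)=1+2=3, 1+min_coins(9)=1+2=3, 1+min_coins(8)=1+2=3) = 3
min_coins(15) = min(1+min_coins(14)=1+3=4, 1+min_coins(13)=1+3=4, 1+min_coins(12)=1+2=3, 1+min_coins(10)=1+2=3, 1+min_coins(9)=1+2=3) = 3
min_coins(16) = min(1+min_coins(15)=1+3=4, 1+min_coins(14)=1+3=4, 1+min_coins(13)=1+3=4, 1+min_coins(11)=1+2=3, 1+min_coins(10)=1+2=3) = 3
min_coins(17) = min(1+min_coins(16)=1+3=4, 1+min_coins(15)=1+3=4, 1+min_coins(14)=1+3=4, 1+min_coins(12)=1+2=3, 1+min_coins(11)=1+2=3) = 3
min_coins(18) = min(1+min_coins(17)=1+3=4, 1+min_coins(16)=1+3=4, 1+min_coins(15)=1+3=4, 1+min_coins(13)=1+3=4, 1+min_coins(12)=1+2=3) = 3
min_coins(19) = min(1+min_coins(18)=1+3=4, 1+min_coins(17)=1+3=4, 1+min_coins(16)=1+3=4, 1+min_coins(14)=1+3=4, 1+min_coins(13)=1+3=4) = 4
min_coins(20) = min(1+min_coins(19)=1+4=5, 1+min_coins(18)=1+3=4, 1+min_coins(17)=1+3=4, 1+min_coins(15)=1+3=4, 1+min_coins(14)=1+3=4) = 4
min_coins(21) = min(1+min_coins(20)=1+4=5, 1+min_coins(19)=1+4=5, 1+min_coins(18)=1+3=4, 1+min_coins(16)=1+3=4, 1+min_coins(15)=1+3=4) = 4
min_coins(22) = min(1+min_coins(21)=1+4=5, 1+min_coins(20)=1+4=5, 1+min_coins(19)=1+4=5, 1+min_coins(17)=1+3=4, 1+min_coins(16)=1+3=4) = 4
min_coins(23) = min(1+min_coins(22)=1+4=5, 1+min_coins(21)=1+4=5, 1+min_coins(20)=1+4=5, 1+min_coins(18)=1+3=4, 1+min_coins(17)=1+3=4) = 4
min_coins(24) = min(1+min_coins(23)=1+4=5, 1+min_coins(22)=1+4=5, 1+min_coins(21)=1+4=5, 1+min_coins(19)=1+4=5, 1+min_coins(18)=1+3=4) = 4
min_coins(25) = min(1+min_coins(24)=1+4=5, 1+min_coins(23)=1+4=5, 1+min_coins(22)=1+4=5, 1+min_coins(20)=1+4=5, 1+min_coins(19)=1+4=5) = 5
min_coins(26) = min(1+min_coins(25)=1+5=6, 1+min_coins(24)=1+4=5, 1+min_coins(23)=1+4=5, 1+min_coins(21)=1+4=5, 1+min_coins(20)=1+4=5) = 5
min_coins(27) = min(1+min_coins(26)=1+5=6, 1+min_coins(25)=1+5=6, 1+min_coins(24)=1+4=5, 1+min_coins(22)=1+4=5, 1+min_coins(21)=1+4=5) = 5
min_coins(28) = min(1+min_coins(27)=1+5=6, 1+min_coins(26)=1+5=6, 1+min_coins(25)=1+5=6, 1+min_coins(23)=1+4=5, 1+min_coins(22)=1+4=5) = 5

5


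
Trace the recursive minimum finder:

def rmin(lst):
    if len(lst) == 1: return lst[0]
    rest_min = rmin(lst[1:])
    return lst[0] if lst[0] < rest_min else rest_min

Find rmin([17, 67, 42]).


rmin([17, 67, 42]): compare 17 with rmin([67, 42])
rmin([67, 42]): compare 67 with rmin([42])
rmin([42]) = 42  (base case)
Compare 67 with 42 -> 42
Compare 17 with 42 -> 17

17


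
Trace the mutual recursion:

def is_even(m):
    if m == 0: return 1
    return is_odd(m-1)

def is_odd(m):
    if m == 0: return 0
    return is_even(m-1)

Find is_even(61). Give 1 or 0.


is_even(61) = is_odd(60)
is_odd(60) = is_even(59)
is_even(59) = is_odd(58)
is_odd(58) = is_even(57)
is_even(57) = is_odd(56)
is_odd(56) = is_even(55)
is_even(55) = is_odd(54)
is_odd(54) = is_even(53)
is_even(53) = is_odd(52)
is_odd(52) = is_even(51)
is_even(51) = is_odd(50)
is_odd(50) = is_even(49)
is_even(49) = is_odd(48)
is_odd(48) = is_even(47)
is_even(47) = is_odd(46)
is_odd(46) = is_even(45)
is_even(45) = is_odd(44)
is_odd(44) = is_even(43)
is_even(43) = is_odd(42)
is_odd(42) = is_even(41)
is_even(41) = is_odd(40)
is_odd(40) = is_even(39)
is_even(39) = is_odd(38)
is_odd(38) = is_even(37)
is_even(37) = is_odd(36)
is_odd(36) = is_even(35)
is_even(35) = is_odd(34)
is_odd(34) = is_even(33)
is_even(33) = is_odd(32)
is_odd(32) = is_even(31)
is_even(31) = is_odd(30)
is_odd(30) = is_even(29)
is_even(29) = is_odd(28)
is_odd(28) = is_even(27)
is_even(27) = is_odd(26)
is_odd(26) = is_even(25)
is_even(25) = is_odd(24)
is_odd(24) = is_even(23)
is_even(23) = is_odd(22)
is_odd(22) = is_even(21)
is_even(21) = is_odd(20)
is_odd(20) = is_even(19)
is_even(19) = is_odd(18)
is_odd(18) = is_even(17)
is_even(17) = is_odd(16)
is_odd(16) = is_even(15)
is_even(15) = is_odd(14)
is_odd(14) = is_even(13)
is_even(13) = is_odd(12)
is_odd(12) = is_even(11)
is_even(11) = is_odd(10)
is_odd(10) = is_even(9)
is_even(9) = is_odd(8)
is_odd(8) = is_even(7)
is_even(7) = is_odd(6)
is_odd(6) = is_even(5)
is_even(5) = is_odd(4)
is_odd(4) = is_even(3)
is_even(3) = is_odd(2)
is_odd(2) = is_even(1)
is_even(1) = is_odd(0)
is_odd(0) = 0  (base case)
Result: 0

0


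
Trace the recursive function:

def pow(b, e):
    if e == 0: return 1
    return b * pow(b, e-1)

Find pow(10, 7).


pow(10, 7)
= 10 * pow(10, 6)
= 10 * 10 * pow(10, 5)
= 10 * 10 * 10 * pow(10, 4)
= 10 * 10 * 10 * 10 * pow(10, 3)
= 10 * 10 * 10 * 10 * 10 * pow(10, 2)
= 10 * 10 * 10 * 10 * 10 * 10 * pow(10, 1)
= 10 * 10 * 10 * 10 * 10 * 10 * 10 * pow(10, 0)
= 10 * 10 * 10 * 10 * 10 * 10 * 10 * 1
= 10000000

10000000


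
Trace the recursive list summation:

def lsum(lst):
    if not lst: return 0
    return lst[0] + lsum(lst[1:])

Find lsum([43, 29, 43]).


lsum([43, 29, 43]) = 43 + lsum([29, 43])
lsum([29, 43]) = 29 + lsum([43])
lsum([43]) = 43 + lsum([])
lsum([]) = 0  (base case)
Total: 43 + 29 + 43 + 0 = 115

115


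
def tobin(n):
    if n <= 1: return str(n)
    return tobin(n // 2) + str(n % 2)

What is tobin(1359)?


tobin(1359) = tobin(679) + '1'
tobin(679) = tobin(339) + '1'
tobin(339) = tobin(169) + '1'
tobin(169) = tobin(84) + '1'
tobin(84) = tobin(42) + '0'
tobin(42) = tobin(21) + '0'
tobin(21) = tobin(10) + '1'
tobin(10) = tobin(5) + '0'
tobin(5) = tobin(2) + '1'
tobin(2) = tobin(1) + '0'
tobin(1) = '1'  (base case)
Concatenating: '1' + '0' + '1' + '0' + '1' + '0' + '0' + '1' + '1' + '1' + '1' = '10101001111'

10101001111


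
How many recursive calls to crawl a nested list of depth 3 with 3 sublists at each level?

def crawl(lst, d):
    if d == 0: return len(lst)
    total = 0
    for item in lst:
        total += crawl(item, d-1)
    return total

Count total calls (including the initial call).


At depth 0 (root): 1 call
At depth 1: each of 1 parents calls crawl on 3 children = 3 calls
At depth 2: each of 3 parents calls crawl on 3 children = 9 calls
At depth 3: each of 9 parents calls crawl on 3 children = 27 calls
Total: 1 + 3 + 9 + 27 = 40

40


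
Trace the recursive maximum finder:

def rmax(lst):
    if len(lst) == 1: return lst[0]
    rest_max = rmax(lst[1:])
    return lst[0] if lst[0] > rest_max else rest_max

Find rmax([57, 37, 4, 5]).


rmax([57, 37, 4, 5]): compare 57 with rmax([37, 4, 5])
rmax([37, 4, 5]): compare 37 with rmax([4, 5])
rmax([4, 5]): compare 4 with rmax([5])
rmax([5]) = 5  (base case)
Compare 4 with 5 -> 5
Compare 37 with 5 -> 37
Compare 57 with 37 -> 57

57


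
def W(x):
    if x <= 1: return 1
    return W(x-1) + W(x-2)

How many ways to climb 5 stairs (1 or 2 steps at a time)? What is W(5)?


Building up from base cases:
W(0) = 1
W(1) = 1
W(2) = W(1) + W(0) = 1 + 1 = 2
W(3) = W(2) + W(1) = 2 + 1 = 3
W(4) = W(3) + W(2) = 3 + 2 = 5
W(5) = W(4) + W(3) = 5 + 3 = 8

8


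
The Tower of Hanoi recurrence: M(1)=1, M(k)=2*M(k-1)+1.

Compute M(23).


M(23) = 2 * M(22) + 1
M(22) = 2 * M(21) + 1
M(21) = 2 * M(20) + 1
M(20) = 2 * M(19) + 1
M(19) = 2 * M(18) + 1
M(18) = 2 * M(17) + 1
M(17) = 2 * M(16) + 1
M(16) = 2 * M(15) + 1
M(15) = 2 * M(14) + 1
M(14) = 2 * M(13) + 1
M(13) = 2 * M(12) + 1
M(12) = 2 * M(11) + 1
M(11) = 2 * M(10) + 1
M(10) = 2 * M(9) + 1
M(9) = 2 * M(8) + 1
M(8) = 2 * M(7) + 1
M(7) = 2 * M(6) + 1
M(6) = 2 * M(5) + 1
M(5) = 2 * M(4) + 1
M(4) = 2 * M(3) + 1
M(3) = 2 * M(2) + 1
M(2) = 2 * M(1) + 1
M(1) = 1  (base case)
M(2) = 2 * 1 + 1 = 3
M(3) = 2 * 3 + 1 = 7
M(4) = 2 * 7 + 1 = 15
M(5) = 2 * 15 + 1 = 31
M(6) = 2 * 31 + 1 = 63
M(7) = 2 * 63 + 1 = 127
M(8) = 2 * 127 + 1 = 255
M(9) = 2 * 255 + 1 = 511
M(10) = 2 * 511 + 1 = 1023
M(11) = 2 * 1023 + 1 = 2047
M(12) = 2 * 2047 + 1 = 4095
M(13) = 2 * 4095 + 1 = 8191
M(14) = 2 * 8191 + 1 = 16383
M(15) = 2 * 16383 + 1 = 32767
M(16) = 2 * 32767 + 1 = 65535
M(17) = 2 * 65535 + 1 = 131071
M(18) = 2 * 131071 + 1 = 262143
M(19) = 2 * 262143 + 1 = 524287
M(20) = 2 * 524287 + 1 = 1048575
M(21) = 2 * 1048575 + 1 = 2097151
M(22) = 2 * 2097151 + 1 = 4194303
M(23) = 2 * 4194303 + 1 = 8388607

8388607


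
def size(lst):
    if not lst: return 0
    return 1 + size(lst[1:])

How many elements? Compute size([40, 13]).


size([40, 13]) = 1 + size([13])
size([13]) = 1 + size([])
size([]) = 0  (base case)
Unwinding: 1 + 1 + 0 = 2

2


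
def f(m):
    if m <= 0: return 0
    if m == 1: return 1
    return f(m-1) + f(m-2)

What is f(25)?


Computing f(25) bottom-up:
f(0) = 0
f(1) = 1
f(2) = f(1) + f(0) = 1 + 0 = 1
f(3) = f(2) + f(1) = 1 + 1 = 2
f(4) = f(3) + f(2) = 2 + 1 = 3
f(5) = f(4) + f(3) = 3 + 2 = 5
f(6) = f(5) + f(4) = 5 + 3 = 8
f(7) = f(6) + f(5) = 8 + 5 = 13
f(8) = f(7) + f(6) = 13 + 8 = 21
f(9) = f(8) + f(7) = 21 + 13 = 34
f(10) = f(9) + f(8) = 34 + 21 = 55
f(11) = f(10) + f(9) = 55 + 34 = 89
f(12) = f(11) + f(10) = 89 + 55 = 144
f(13) = f(12) + f(11) = 144 + 89 = 233
f(14) = f(13) + f(12) = 233 + 144 = 377
f(15) = f(14) + f(13) = 377 + 233 = 610
f(16) = f(15) + f(14) = 610 + 377 = 987
f(17) = f(16) + f(15) = 987 + 610 = 1597
f(18) = f(17) + f(16) = 1597 + 987 = 2584
f(19) = f(18) + f(17) = 2584 + 1597 = 4181
f(20) = f(19) + f(18) = 4181 + 2584 = 6765
f(21) = f(20) + f(19) = 6765 + 4181 = 10946
f(22) = f(21) + f(20) = 10946 + 6765 = 17711
f(23) = f(22) + f(21) = 17711 + 10946 = 28657
f(24) = f(23) + f(22) = 28657 + 17711 = 46368
f(25) = f(24) + f(23) = 46368 + 28657 = 75025

75025


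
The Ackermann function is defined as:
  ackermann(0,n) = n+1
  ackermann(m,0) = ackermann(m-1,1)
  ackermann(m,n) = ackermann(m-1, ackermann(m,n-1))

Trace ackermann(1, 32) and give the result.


ackermann(1, 32) = ackermann(0, ackermann(1, 31))
  ackermann(1, 31) = ackermann(0, ackermann(1, 30))
    ackermann(1, 30) = ackermann(0, ackermann(1, 29))
      ackermann(1, 29) = ackermann(0, ackermann(1, 28))
        ackermann(1, 28) = ackermann(0, ackermann(1, 27))
          ackermann(1, 27) = ackermann(0, ackermann(1, 26))
          ackermann(1, 26) = ackermann(0, ackermann(1, 25))
          ackermann(1, 25) = ackermann(0, ackermann(1, 24))
          ackermann(1, 24) = ackermann(0, ackermann(1, 23))
          ackermann(1, 23) = ackermann(0, ackermann(1, 22))
          ackermann(1, 22) = ackermann(0, ackermann(1, 21))
          ackermann(1, 21) = ackermann(0, ackermann(1, 20))
          ackermann(1, 20) = ackermann(0, ackermann(1, 19))
          ackermann(1, 19) = ackermann(0, ackermann(1, 18))
          ackermann(1, 18) = ackermann(0, ackermann(1, 17))
          ackermann(1, 17) = ackermann(0, ackermann(1, 16))
          ackermann(1, 16) = ackermann(0, ackermann(1, 15))
          ackermann(1, 15) = ackermann(0, ackermann(1, 14))
          ackermann(1, 14) = ackermann(0, ackermann(1, 13))
          ackermann(1, 13) = ackermann(0, ackermann(1, 12))
          ackermann(1, 12) = ackermann(0, ackermann(1, 11))
          ackermann(1, 11) = ackermann(0, ackermann(1, 10))
          ackermann(1, 10) = ackermann(0, ackermann(1, 9))
          ackermann(1, 9) = ackermann(0, ackermann(1, 8))
          ackermann(1, 8) = ackermann(0, ackermann(1, 7))
... (trace truncated)
Result: ackermann(1, 32) = 34

34


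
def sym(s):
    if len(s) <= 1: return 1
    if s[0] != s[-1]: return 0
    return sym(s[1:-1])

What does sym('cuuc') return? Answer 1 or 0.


sym('cuuc'): s[0]='c' == s[-1]='c' -> check sym('uu')
sym('uu'): s[0]='u' == s[-1]='u' -> check sym('')
sym(''): len <= 1 -> return 1  (base case)
Result: 1 (palindrome)

1


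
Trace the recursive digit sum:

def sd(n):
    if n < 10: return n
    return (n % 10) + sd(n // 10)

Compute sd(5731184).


sd(5731184) = 4 + sd(573118)
sd(573118) = 8 + sd(57311)
sd(57311) = 1 + sd(5731)
sd(5731) = 1 + sd(573)
sd(573) = 3 + sd(57)
sd(57) = 7 + sd(5)
sd(5) = 5  (base case)
Total: 4 + 8 + 1 + 1 + 3 + 7 + 5 = 29

29


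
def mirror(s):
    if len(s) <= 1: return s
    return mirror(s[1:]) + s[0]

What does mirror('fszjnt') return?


mirror('fszjnt') = mirror('szjnt') + 'f'
mirror('szjnt') = mirror('zjnt') + 's'
mirror('zjnt') = mirror('jnt') + 'z'
mirror('jnt') = mirror('nt') + 'j'
mirror('nt') = mirror('t') + 'n'
mirror('t') = 't'  (base case)
Concatenating: 't' + 'n' + 'j' + 'z' + 's' + 'f' = 'tnjzsf'

tnjzsf


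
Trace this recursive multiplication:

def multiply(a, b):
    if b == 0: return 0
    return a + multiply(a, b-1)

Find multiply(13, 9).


multiply(13, 9) = 13 + multiply(13, 8)
multiply(13, 8) = 13 + multiply(13, 7)
multiply(13, 7) = 13 + multiply(13, 6)
multiply(13, 6) = 13 + multiply(13, 5)
multiply(13, 5) = 13 + multiply(13, 4)
multiply(13, 4) = 13 + multiply(13, 3)
multiply(13, 3) = 13 + multiply(13, 2)
multiply(13, 2) = 13 + multiply(13, 1)
multiply(13, 1) = 13 + multiply(13, 0)
multiply(13, 0) = 0  (base case)
Total: 13 + 13 + 13 + 13 + 13 + 13 + 13 + 13 + 13 + 0 = 117

117


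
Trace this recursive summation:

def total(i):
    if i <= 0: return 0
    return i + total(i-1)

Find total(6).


total(6)
= 6 + 5 + 4 + 3 + 2 + 1 + total(0)
= 6 + 5 + 4 + 3 + 2 + 1 + 0
= 21

21


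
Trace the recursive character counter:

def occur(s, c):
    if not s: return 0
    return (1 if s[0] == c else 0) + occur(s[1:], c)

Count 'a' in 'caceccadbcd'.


s[0]='c' != 'a' -> 0
s[0]='a' == 'a' -> 1
s[0]='c' != 'a' -> 0
s[0]='e' != 'a' -> 0
s[0]='c' != 'a' -> 0
s[0]='c' != 'a' -> 0
s[0]='a' == 'a' -> 1
s[0]='d' != 'a' -> 0
s[0]='b' != 'a' -> 0
s[0]='c' != 'a' -> 0
s[0]='d' != 'a' -> 0
Sum: 0 + 1 + 0 + 0 + 0 + 0 + 1 + 0 + 0 + 0 + 0 = 2

2


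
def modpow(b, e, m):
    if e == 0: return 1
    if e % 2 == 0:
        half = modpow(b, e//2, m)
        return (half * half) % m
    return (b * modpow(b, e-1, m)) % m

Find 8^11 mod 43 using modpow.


modpow(8, 11, 43): e is odd, compute modpow(8, 10, 43)
  modpow(8, 10, 43): e is even, compute modpow(8, 5, 43)
    modpow(8, 5, 43): e is odd, compute modpow(8, 4, 43)
      modpow(8, 4, 43): e is even, compute modpow(8, 2, 43)
        modpow(8, 2, 43): e is even, compute modpow(8, 1, 43)
          modpow(8, 1, 43): e is odd, compute modpow(8, 0, 43)
          modpow(8, 0, 43) = 1
          (8 * 1) % 43 = 8
        half=8, (8*8) % 43 = 21
      half=21, (21*21) % 43 = 11
    (8 * 11) % 43 = 2
  half=2, (2*2) % 43 = 4
(8 * 4) % 43 = 32

32


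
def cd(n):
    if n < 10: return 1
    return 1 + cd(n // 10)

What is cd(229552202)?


cd(229552202) = 1 + cd(22955220)
cd(22955220) = 1 + cd(2295522)
cd(2295522) = 1 + cd(229552)
cd(229552) = 1 + cd(22955)
cd(22955) = 1 + cd(2295)
cd(2295) = 1 + cd(229)
cd(229) = 1 + cd(22)
cd(22) = 1 + cd(2)
cd(2) = 1  (base case: 2 < 10)
Unwinding: 1 + 1 + 1 + 1 + 1 + 1 + 1 + 1 + 1 = 9

9


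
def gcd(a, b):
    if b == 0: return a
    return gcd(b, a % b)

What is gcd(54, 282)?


gcd(54, 282) = gcd(282, 54)
gcd(282, 54) = gcd(54, 12)
gcd(54, 12) = gcd(12, 6)
gcd(12, 6) = gcd(6, 0)
gcd(6, 0) = 6  (base case)

6


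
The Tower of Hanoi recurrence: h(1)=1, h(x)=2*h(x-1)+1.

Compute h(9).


h(9) = 2 * h(8) + 1
h(8) = 2 * h(7) + 1
h(7) = 2 * h(6) + 1
h(6) = 2 * h(5) + 1
h(5) = 2 * h(4) + 1
h(4) = 2 * h(3) + 1
h(3) = 2 * h(2) + 1
h(2) = 2 * h(1) + 1
h(1) = 1  (base case)
h(2) = 2 * 1 + 1 = 3
h(3) = 2 * 3 + 1 = 7
h(4) = 2 * 7 + 1 = 15
h(5) = 2 * 15 + 1 = 31
h(6) = 2 * 31 + 1 = 63
h(7) = 2 * 63 + 1 = 127
h(8) = 2 * 127 + 1 = 255
h(9) = 2 * 255 + 1 = 511

511


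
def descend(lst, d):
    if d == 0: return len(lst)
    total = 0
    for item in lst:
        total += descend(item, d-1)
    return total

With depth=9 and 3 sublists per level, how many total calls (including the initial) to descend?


At depth 0 (root): 1 call
At depth 1: each of 1 parents calls descend on 3 children = 3 calls
At depth 2: each of 3 parents calls descend on 3 children = 9 calls
At depth 3: each of 9 parents calls descend on 3 children = 27 calls
At depth 4: each of 27 parents calls descend on 3 children = 81 calls
At depth 5: each of 81 parents calls descend on 3 children = 243 calls
At depth 6: each of 243 parents calls descend on 3 children = 729 calls
At depth 7: each of 729 parents calls descend on 3 children = 2187 calls
At depth 8: each of 2187 parents calls descend on 3 children = 6561 calls
At depth 9: each of 6561 parents calls descend on 3 children = 19683 calls
Total: 1 + 3 + 9 + 27 + 81 + 243 + 729 + 2187 + 6561 + 19683 = 29524

29524


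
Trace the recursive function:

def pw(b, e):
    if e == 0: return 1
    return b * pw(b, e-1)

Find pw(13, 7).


pw(13, 7)
= 13 * pw(13, 6)
= 13 * 13 * pw(13, 5)
= 13 * 13 * 13 * pw(13, 4)
= 13 * 13 * 13 * 13 * pw(13, 3)
= 13 * 13 * 13 * 13 * 13 * pw(13, 2)
= 13 * 13 * 13 * 13 * 13 * 13 * pw(13, 1)
= 13 * 13 * 13 * 13 * 13 * 13 * 13 * pw(13, 0)
= 13 * 13 * 13 * 13 * 13 * 13 * 13 * 1
= 62748517

62748517


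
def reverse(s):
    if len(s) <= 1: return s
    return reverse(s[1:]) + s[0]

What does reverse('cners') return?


reverse('cners') = reverse('ners') + 'c'
reverse('ners') = reverse('ers') + 'n'
reverse('ers') = reverse('rs') + 'e'
reverse('rs') = reverse('s') + 'r'
reverse('s') = 's'  (base case)
Concatenating: 's' + 'r' + 'e' + 'n' + 'c' = 'srenc'

srenc


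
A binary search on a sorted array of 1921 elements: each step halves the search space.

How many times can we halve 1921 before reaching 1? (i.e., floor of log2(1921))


1921 / 2 = 960
960 / 2 = 480
480 / 2 = 240
240 / 2 = 120
120 / 2 = 60
60 / 2 = 30
30 / 2 = 15
15 / 2 = 7
7 / 2 = 3
3 / 2 = 1
Reached 1 after 10 halvings

10


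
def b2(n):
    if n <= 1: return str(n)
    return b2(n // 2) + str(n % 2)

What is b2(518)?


b2(518) = b2(259) + '0'
b2(259) = b2(129) + '1'
b2(129) = b2(64) + '1'
b2(64) = b2(32) + '0'
b2(32) = b2(16) + '0'
b2(16) = b2(8) + '0'
b2(8) = b2(4) + '0'
b2(4) = b2(2) + '0'
b2(2) = b2(1) + '0'
b2(1) = '1'  (base case)
Concatenating: '1' + '0' + '0' + '0' + '0' + '0' + '0' + '1' + '1' + '0' = '1000000110'

1000000110


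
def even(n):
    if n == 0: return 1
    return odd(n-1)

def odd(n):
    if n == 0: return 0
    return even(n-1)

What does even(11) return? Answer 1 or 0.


even(11) = odd(10)
odd(10) = even(9)
even(9) = odd(8)
odd(8) = even(7)
even(7) = odd(6)
odd(6) = even(5)
even(5) = odd(4)
odd(4) = even(3)
even(3) = odd(2)
odd(2) = even(1)
even(1) = odd(0)
odd(0) = 0  (base case)
Result: 0

0


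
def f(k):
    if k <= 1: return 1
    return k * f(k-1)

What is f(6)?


f(6)
= 6 * f(5)
= 6 * 5 * f(4)
= 6 * 5 * 4 * f(3)
= 6 * 5 * 4 * 3 * f(2)
= 6 * 5 * 4 * 3 * 2 * f(1)
= 6 * 5 * 4 * 3 * 2 * 1
= 720

720


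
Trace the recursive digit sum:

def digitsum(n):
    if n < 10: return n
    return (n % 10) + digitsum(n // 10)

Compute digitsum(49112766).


digitsum(49112766) = 6 + digitsum(4911276)
digitsum(4911276) = 6 + digitsum(491127)
digitsum(491127) = 7 + digitsum(49112)
digitsum(49112) = 2 + digitsum(4911)
digitsum(4911) = 1 + digitsum(491)
digitsum(491) = 1 + digitsum(49)
digitsum(49) = 9 + digitsum(4)
digitsum(4) = 4  (base case)
Total: 6 + 6 + 7 + 2 + 1 + 1 + 9 + 4 = 36

36


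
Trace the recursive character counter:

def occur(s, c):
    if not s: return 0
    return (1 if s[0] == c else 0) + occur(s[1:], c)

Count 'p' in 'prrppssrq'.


s[0]='p' == 'p' -> 1
s[0]='r' != 'p' -> 0
s[0]='r' != 'p' -> 0
s[0]='p' == 'p' -> 1
s[0]='p' == 'p' -> 1
s[0]='s' != 'p' -> 0
s[0]='s' != 'p' -> 0
s[0]='r' != 'p' -> 0
s[0]='q' != 'p' -> 0
Sum: 1 + 0 + 0 + 1 + 1 + 0 + 0 + 0 + 0 = 3

3


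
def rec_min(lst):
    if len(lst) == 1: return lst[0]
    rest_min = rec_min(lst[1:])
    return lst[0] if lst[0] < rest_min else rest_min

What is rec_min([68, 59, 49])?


rec_min([68, 59, 49]): compare 68 with rec_min([59, 49])
rec_min([59, 49]): compare 59 with rec_min([49])
rec_min([49]) = 49  (base case)
Compare 59 with 49 -> 49
Compare 68 with 49 -> 49

49


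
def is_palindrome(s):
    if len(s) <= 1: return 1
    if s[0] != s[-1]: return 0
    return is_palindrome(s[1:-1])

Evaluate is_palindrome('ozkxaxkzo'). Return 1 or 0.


is_palindrome('ozkxaxkzo'): s[0]='o' == s[-1]='o' -> check is_palindrome('zkxaxkz')
is_palindrome('zkxaxkz'): s[0]='z' == s[-1]='z' -> check is_palindrome('kxaxk')
is_palindrome('kxaxk'): s[0]='k' == s[-1]='k' -> check is_palindrome('xax')
is_palindrome('xax'): s[0]='x' == s[-1]='x' -> check is_palindrome('a')
is_palindrome('a'): len <= 1 -> return 1  (base case)
Result: 1 (palindrome)

1


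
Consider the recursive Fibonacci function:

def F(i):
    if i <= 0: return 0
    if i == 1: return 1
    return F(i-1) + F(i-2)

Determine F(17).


Computing F(17) bottom-up:
F(0) = 0
F(1) = 1
F(2) = F(1) + F(0) = 1 + 0 = 1
F(3) = F(2) + F(1) = 1 + 1 = 2
F(4) = F(3) + F(2) = 2 + 1 = 3
F(5) = F(4) + F(3) = 3 + 2 = 5
F(6) = F(5) + F(4) = 5 + 3 = 8
F(7) = F(6) + F(5) = 8 + 5 = 13
F(8) = F(7) + F(6) = 13 + 8 = 21
F(9) = F(8) + F(7) = 21 + 13 = 34
F(10) = F(9) + F(8) = 34 + 21 = 55
F(11) = F(10) + F(9) = 55 + 34 = 89
F(12) = F(11) + F(10) = 89 + 55 = 144
F(13) = F(12) + F(11) = 144 + 89 = 233
F(14) = F(13) + F(12) = 233 + 144 = 377
F(15) = F(14) + F(13) = 377 + 233 = 610
F(16) = F(15) + F(14) = 610 + 377 = 987
F(17) = F(16) + F(15) = 987 + 610 = 1597

1597


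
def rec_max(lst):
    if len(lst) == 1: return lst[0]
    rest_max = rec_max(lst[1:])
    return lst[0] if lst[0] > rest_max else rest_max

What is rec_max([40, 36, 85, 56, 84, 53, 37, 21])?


rec_max([40, 36, 85, 56, 84, 53, 37, 21]): compare 40 with rec_max([36, 85, 56, 84, 53, 37, 21])
rec_max([36, 85, 56, 84, 53, 37, 21]): compare 36 with rec_max([85, 56, 84, 53, 37, 21])
rec_max([85, 56, 84, 53, 37, 21]): compare 85 with rec_max([56, 84, 53, 37, 21])
rec_max([56, 84, 53, 37, 21]): compare 56 with rec_max([84, 53, 37, 21])
rec_max([84, 53, 37, 21]): compare 84 with rec_max([53, 37, 21])
rec_max([53, 37, 21]): compare 53 with rec_max([37, 21])
rec_max([37, 21]): compare 37 with rec_max([21])
rec_max([21]) = 21  (base case)
Compare 37 with 21 -> 37
Compare 53 with 37 -> 53
Compare 84 with 53 -> 84
Compare 56 with 84 -> 84
Compare 85 with 84 -> 85
Compare 36 with 85 -> 85
Compare 40 with 85 -> 85

85


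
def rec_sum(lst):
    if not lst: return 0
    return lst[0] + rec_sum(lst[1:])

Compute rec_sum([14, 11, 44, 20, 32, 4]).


rec_sum([14, 11, 44, 20, 32, 4]) = 14 + rec_sum([11, 44, 20, 32, 4])
rec_sum([11, 44, 20, 32, 4]) = 11 + rec_sum([44, 20, 32, 4])
rec_sum([44, 20, 32, 4]) = 44 + rec_sum([20, 32, 4])
rec_sum([20, 32, 4]) = 20 + rec_sum([32, 4])
rec_sum([32, 4]) = 32 + rec_sum([4])
rec_sum([4]) = 4 + rec_sum([])
rec_sum([]) = 0  (base case)
Total: 14 + 11 + 44 + 20 + 32 + 4 + 0 = 125

125


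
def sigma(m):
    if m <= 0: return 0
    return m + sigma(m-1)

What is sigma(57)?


sigma(57)
= 57 + 56 + 55 + 54 + 53 + 52 + 51 + 50 + 49 + 48 + 47 + 46 + 45 + 44 + 43 + 42 + 41 + 40 + 39 + 38 + 37 + 36 + 35 + 34 + 33 + 32 + 31 + 30 + 29 + 28 + 27 + 26 + 25 + 24 + 23 + 22 + 21 + 20 + 19 + 18 + 17 + 16 + 15 + 14 + 13 + 12 + 11 + 10 + 9 + 8 + 7 + 6 + 5 + 4 + 3 + 2 + 1 + sigma(0)
= 57 + 56 + 55 + 54 + 53 + 52 + 51 + 50 + 49 + 48 + 47 + 46 + 45 + 44 + 43 + 42 + 41 + 40 + 39 + 38 + 37 + 36 + 35 + 34 + 33 + 32 + 31 + 30 + 29 + 28 + 27 + 26 + 25 + 24 + 23 + 22 + 21 + 20 + 19 + 18 + 17 + 16 + 15 + 14 + 13 + 12 + 11 + 10 + 9 + 8 + 7 + 6 + 5 + 4 + 3 + 2 + 1 + 0
= 1653

1653


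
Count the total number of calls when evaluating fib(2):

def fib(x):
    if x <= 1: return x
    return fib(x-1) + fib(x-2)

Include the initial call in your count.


Let C(n) = total calls for fib(n)
C(0) = 1, C(1) = 1
C(2) = 1 + C(1) + C(0) = 1 + 1 + 1 = 3

3


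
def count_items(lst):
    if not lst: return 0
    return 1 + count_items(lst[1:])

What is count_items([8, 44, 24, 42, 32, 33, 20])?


count_items([8, 44, 24, 42, 32, 33, 20]) = 1 + count_items([44, 24, 42, 32, 33, 20])
count_items([44, 24, 42, 32, 33, 20]) = 1 + count_items([24, 42, 32, 33, 20])
count_items([24, 42, 32, 33, 20]) = 1 + count_items([42, 32, 33, 20])
count_items([42, 32, 33, 20]) = 1 + count_items([32, 33, 20])
count_items([32, 33, 20]) = 1 + count_items([33, 20])
count_items([33, 20]) = 1 + count_items([20])
count_items([20]) = 1 + count_items([])
count_items([]) = 0  (base case)
Unwinding: 1 + 1 + 1 + 1 + 1 + 1 + 1 + 0 = 7

7


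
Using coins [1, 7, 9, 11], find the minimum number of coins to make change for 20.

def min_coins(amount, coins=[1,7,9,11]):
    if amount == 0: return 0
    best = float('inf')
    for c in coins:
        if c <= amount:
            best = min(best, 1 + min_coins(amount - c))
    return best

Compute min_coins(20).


Building up with DP:
min_coins(0) = 0
min_coins(1) = min(1+min_coins(0)=1+0=1) = 1
min_coins(2) = min(1+min_coins(1)=1+1=2) = 2
min_coins(3) = min(1+min_coins(2)=1+2=3) = 3
min_coins(4) = min(1+min_coins(3)=1+3=4) = 4
min_coins(5) = min(1+min_coins(4)=1+4=5) = 5
min_coins(6) = min(1+min_coins(5)=1+5=6) = 6
min_coins(7) = min(1+min_coins(6)=1+6=7, 1+min_coins(0)=1+0=1) = 1
min_coins(8) = min(1+min_coins(7)=1+1=2, 1+min_coins(1)=1+1=2) = 2
min_coins(9) = min(1+min_coins(8)=1+2=3, 1+min_coins(2)=1+2=3, 1+min_coins(0)=1+0=1) = 1
min_coins(10) = min(1+min_coins(9)=1+1=2, 1+min_coins(3)=1+3=4, 1+min_coins(1)=1+1=2) = 2
min_coins(11) = min(1+min_coins(10)=1+2=3, 1+min_coins(4)=1+4=5, 1+min_coins(2)=1+2=3, 1+min_coins(0)=1+0=1) = 1
min_coins(12) = min(1+min_coins(11)=1+1=2, 1+min_coins(5)=1+5=6, 1+min_coins(3)=1+3=4, 1+min_coins(1)=1+1=2) = 2
min_coins(13) = min(1+min_coins(12)=1+2=3, 1+min_coins(6)=1+6=7, 1+min_coins(4)=1+4=5, 1+min_coins(2)=1+2=3) = 3
min_coins(14) = min(1+min_coins(13)=1+3=4, 1+min_coins(7)=1+1=2, 1+min_coins(5)=1+5=6, 1+min_coins(3)=1+3=4) = 2
min_coins(15) = min(1+min_coins(14)=1+2=3, 1+min_coins(8)=1+2=3, 1+min_coins(6)=1+6=7, 1+min_coins(4)=1+4=5) = 3
min_coins(16) = min(1+min_coins(15)=1+3=4, 1+min_coins(9)=1+1=2, 1+min_coins(7)=1+1=2, 1+min_coins(5)=1+5=6) = 2
min_coins(17) = min(1+min_coins(16)=1+2=3, 1+min_coins(10)=1+2=3, 1+min_coins(8)=1+2=3, 1+min_coins(6)=1+6=7) = 3
min_coins(18) = min(1+min_coins(17)=1+3=4, 1+min_coins(11)=1+1=2, 1+min_coins(9)=1+1=2, 1+min_coins(7)=1+1=2) = 2
min_coins(19) = min(1+min_coins(18)=1+2=3, 1+min_coins(12)=1+2=3, 1+min_coins(10)=1+2=3, 1+min_coins(8)=1+2=3) = 3
min_coins(20) = min(1+min_coins(19)=1+3=4, 1+min_coins(13)=1+3=4, 1+min_coins(11)=1+1=2, 1+min_coins(9)=1+1=2) = 2

2
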